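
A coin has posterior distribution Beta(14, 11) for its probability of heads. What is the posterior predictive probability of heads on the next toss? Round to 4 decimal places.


Posterior predictive = E[theta] = alpha/(alpha+beta)
= 14/25
= 0.56

0.56


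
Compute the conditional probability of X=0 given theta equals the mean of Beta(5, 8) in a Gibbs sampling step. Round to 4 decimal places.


Mean of Beta(5, 8) = 0.3846
P(X=0 | theta=0.3846) = 0.6154

0.6154


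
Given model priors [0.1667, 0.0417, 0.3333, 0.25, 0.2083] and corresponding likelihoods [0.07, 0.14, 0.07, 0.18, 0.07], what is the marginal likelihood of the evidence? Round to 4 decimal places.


P(E) = sum_i P(M_i) P(E|M_i)
= 0.0117 + 0.0058 + 0.0233 + 0.045 + 0.0146
= 0.1004

0.1004


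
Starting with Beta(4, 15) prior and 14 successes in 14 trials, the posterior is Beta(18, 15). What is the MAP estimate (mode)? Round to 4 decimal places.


The mode of Beta(a, b) when a > 1 and b > 1 is (a-1)/(a+b-2)
= (18 - 1) / (18 + 15 - 2)
= 17 / 31
= 0.5484

0.5484


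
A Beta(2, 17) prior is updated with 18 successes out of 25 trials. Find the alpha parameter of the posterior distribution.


In the Beta-Binomial conjugate update:
alpha_post = alpha_prior + successes
= 2 + 18
= 20

20


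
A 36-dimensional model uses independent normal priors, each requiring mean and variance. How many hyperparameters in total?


Per parameter: 2 (mean and variance).
Total = 36 * 2 = 72

72


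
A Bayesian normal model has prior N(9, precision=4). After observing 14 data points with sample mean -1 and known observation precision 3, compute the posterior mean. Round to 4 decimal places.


Posterior mean = (prior_precision * prior_mean + n * data_precision * data_mean) / (prior_precision + n * data_precision)
Numerator = 4*9 + 14*3*-1 = -6
Denominator = 4 + 14*3 = 46
Posterior mean = -0.1304

-0.1304


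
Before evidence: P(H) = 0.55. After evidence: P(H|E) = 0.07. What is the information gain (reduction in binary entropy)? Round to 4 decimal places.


Prior entropy = 0.9928
Posterior entropy = 0.3659
Information gain = 0.9928 - 0.3659 = 0.6269

0.6269


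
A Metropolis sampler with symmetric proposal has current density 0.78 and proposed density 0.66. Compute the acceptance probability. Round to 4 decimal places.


For symmetric proposals, acceptance = min(1, pi(x*)/pi(x))
= min(1, 0.66/0.78)
= min(1, 0.8462) = 0.8462

0.8462


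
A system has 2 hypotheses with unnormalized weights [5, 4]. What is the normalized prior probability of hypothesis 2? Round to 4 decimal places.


The normalized prior is the weight divided by the total.
Total weight = 9
P(H2) = 4 / 9 = 0.4444

0.4444


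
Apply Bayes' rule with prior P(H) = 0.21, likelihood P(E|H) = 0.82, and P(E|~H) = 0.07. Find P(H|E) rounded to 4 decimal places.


Step 1: Compute marginal P(E) = P(E|H)P(H) + P(E|~H)P(~H)
= 0.82*0.21 + 0.07*0.79 = 0.2275
Step 2: P(H|E) = P(E|H)P(H)/P(E) = 0.1722/0.2275
= 0.7569

0.7569


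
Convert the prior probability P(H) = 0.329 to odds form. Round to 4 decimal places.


P(not H) = 1 - 0.329 = 0.671
Odds = 0.329 / 0.671 = 0.4903

0.4903


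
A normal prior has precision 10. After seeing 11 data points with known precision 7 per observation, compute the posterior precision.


In the conjugate normal model, precisions add:
tau_posterior = tau_prior + n * tau_data
= 10 + 11*7 = 87

87


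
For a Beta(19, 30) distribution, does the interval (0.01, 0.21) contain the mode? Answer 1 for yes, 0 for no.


Mode of Beta(a,b) = (a-1)/(a+b-2)
= (19-1)/(19+30-2) = 0.383
Check: 0.01 <= 0.383 <= 0.21?
Result: 0

0


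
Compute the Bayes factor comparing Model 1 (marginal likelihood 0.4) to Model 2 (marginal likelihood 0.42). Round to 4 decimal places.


BF12 = marginal likelihood of M1 / marginal likelihood of M2
= 0.4/0.42
= 0.9524

0.9524


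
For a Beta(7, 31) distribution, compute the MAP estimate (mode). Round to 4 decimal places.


MAP = mode = (a-1)/(a+b-2)
= (7-1)/(7+31-2)
= 6/36 = 0.1667

0.1667


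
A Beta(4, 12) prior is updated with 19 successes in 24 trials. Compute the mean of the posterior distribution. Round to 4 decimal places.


After update: Beta(23, 17)
Mean = 23 / (23 + 17) = 23 / 40
= 0.575

0.575


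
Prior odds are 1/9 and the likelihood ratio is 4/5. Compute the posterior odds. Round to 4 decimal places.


Posterior odds = prior odds * likelihood ratio
= (1/9) * (4/5)
= 4 / 45
= 0.0889

0.0889


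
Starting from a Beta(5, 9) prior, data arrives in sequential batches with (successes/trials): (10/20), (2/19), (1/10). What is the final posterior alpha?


In sequential Bayesian updating, we sum all successes.
Total successes = 13
Final alpha = 5 + 13 = 18

18


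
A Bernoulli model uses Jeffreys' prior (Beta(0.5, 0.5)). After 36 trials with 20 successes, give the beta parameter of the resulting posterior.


Posterior = Beta(prior_alpha + successes, prior_beta + failures)
= Beta(0.5 + 20, 0.5 + 16)
Posterior beta = 0.5 + (n - k) = 0.5 + 16 = 16.5

16.5


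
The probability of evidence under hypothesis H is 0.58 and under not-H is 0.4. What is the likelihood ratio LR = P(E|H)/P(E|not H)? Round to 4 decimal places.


LR = 0.58 / 0.4
= 1.45

1.45


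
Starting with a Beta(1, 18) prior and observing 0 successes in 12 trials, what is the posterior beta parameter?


Posterior beta = prior beta + failures
Failures = 12 - 0 = 12
beta_post = 18 + 12 = 30

30


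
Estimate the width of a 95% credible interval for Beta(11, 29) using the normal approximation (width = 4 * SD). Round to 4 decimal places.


For Beta(a,b): Var = ab/((a+b)^2(a+b+1))
Var = 0.0049, SD = 0.0697
Approximate 95% CI width = 4 * 0.0697 = 0.2789

0.2789


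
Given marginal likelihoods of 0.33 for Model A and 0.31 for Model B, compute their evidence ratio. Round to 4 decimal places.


Ratio = ML(A) / ML(B) = 0.33/0.31
= 1.0645

1.0645


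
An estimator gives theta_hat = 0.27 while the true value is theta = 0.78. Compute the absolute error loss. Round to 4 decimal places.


The absolute error loss is |theta_hat - theta|
= |0.27 - 0.78|
= 0.51

0.51


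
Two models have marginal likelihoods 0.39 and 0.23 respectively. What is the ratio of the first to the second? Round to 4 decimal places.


Evidence ratio = 0.39 / 0.23
= 1.6957

1.6957


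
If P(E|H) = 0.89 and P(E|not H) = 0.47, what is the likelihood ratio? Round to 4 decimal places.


Likelihood ratio = P(E|H) / P(E|not H)
= 0.89 / 0.47
= 1.8936

1.8936


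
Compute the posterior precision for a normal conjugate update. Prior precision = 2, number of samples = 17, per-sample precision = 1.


tau_post = tau_0 + n * tau
= 2 + 17 * 1 = 19

19


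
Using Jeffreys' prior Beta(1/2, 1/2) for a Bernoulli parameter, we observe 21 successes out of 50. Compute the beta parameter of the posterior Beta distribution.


Conjugate update: Beta(0.5 + k, 0.5 + n - k).
k = 21, n - k = 29
Posterior beta = 0.5 + (n - k) = 0.5 + 29 = 29.5

29.5


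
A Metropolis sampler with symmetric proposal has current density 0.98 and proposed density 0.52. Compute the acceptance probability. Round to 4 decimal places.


For symmetric proposals, acceptance = min(1, pi(x*)/pi(x))
= min(1, 0.52/0.98)
= min(1, 0.5306) = 0.5306

0.5306


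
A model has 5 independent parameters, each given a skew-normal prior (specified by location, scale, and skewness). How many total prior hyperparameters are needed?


Each skew-normal prior needs 3 hyperparameters (location, scale, and skewness).
Total = 3 * 5 = 15

15


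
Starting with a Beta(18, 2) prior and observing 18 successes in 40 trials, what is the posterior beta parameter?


Posterior beta = prior beta + failures
Failures = 40 - 18 = 22
beta_post = 2 + 22 = 24

24


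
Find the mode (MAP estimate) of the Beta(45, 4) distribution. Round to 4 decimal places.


For Beta(a,b) with a,b > 1:
Mode = (a-1)/(a+b-2) = (45-1)/(49-2)
= 44/47 = 0.9362

0.9362


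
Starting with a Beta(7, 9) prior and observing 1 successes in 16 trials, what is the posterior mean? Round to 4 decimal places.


Posterior parameters: alpha = 7 + 1 = 8
beta = 9 + 15 = 24
Posterior mean = alpha / (alpha + beta) = 8 / 32
= 0.25

0.25


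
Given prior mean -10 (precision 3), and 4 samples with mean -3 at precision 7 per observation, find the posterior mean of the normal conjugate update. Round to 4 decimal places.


The posterior mean is a precision-weighted average of prior and data.
Post. prec. = 3 + 28 = 31
Post. mean = (-30 + -84)/31 = -114/31 = -3.6774

-3.6774


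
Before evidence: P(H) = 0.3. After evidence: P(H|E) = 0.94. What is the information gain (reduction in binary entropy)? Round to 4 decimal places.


Prior entropy = 0.8813
Posterior entropy = 0.3274
Information gain = 0.8813 - 0.3274 = 0.5538

0.5538


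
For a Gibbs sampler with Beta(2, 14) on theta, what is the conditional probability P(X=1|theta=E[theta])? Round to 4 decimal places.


E[theta] = 2/(2+14) = 0.125
P(X=1|theta) = theta = 0.125

0.125


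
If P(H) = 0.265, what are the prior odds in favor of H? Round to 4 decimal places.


Prior odds = P(H) / (1 - P(H))
= 0.265 / 0.735
= 0.3605

0.3605


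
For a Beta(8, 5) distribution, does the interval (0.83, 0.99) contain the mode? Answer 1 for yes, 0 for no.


Mode of Beta(a,b) = (a-1)/(a+b-2)
= (8-1)/(8+5-2) = 0.6364
Check: 0.83 <= 0.6364 <= 0.99?
Result: 0

0


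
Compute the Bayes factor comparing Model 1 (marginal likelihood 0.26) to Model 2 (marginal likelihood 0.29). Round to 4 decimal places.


BF12 = marginal likelihood of M1 / marginal likelihood of M2
= 0.26/0.29
= 0.8966

0.8966


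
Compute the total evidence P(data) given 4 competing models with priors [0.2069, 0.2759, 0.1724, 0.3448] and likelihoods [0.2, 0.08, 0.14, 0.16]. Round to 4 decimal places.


Marginal likelihood = sum P(model_i) * P(data|model_i)
Model 1: 0.2069 * 0.2 = 0.0414
Model 2: 0.2759 * 0.08 = 0.0221
Model 3: 0.1724 * 0.14 = 0.0241
Model 4: 0.3448 * 0.16 = 0.0552
Total = 0.1428

0.1428


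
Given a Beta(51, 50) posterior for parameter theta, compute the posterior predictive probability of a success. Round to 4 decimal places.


For a Beta-Bernoulli model, the predictive probability is the mean:
P(success) = 51/(51+50) = 51/101 = 0.505

0.505


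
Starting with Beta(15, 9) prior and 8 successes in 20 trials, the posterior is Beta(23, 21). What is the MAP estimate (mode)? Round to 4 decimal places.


The mode of Beta(a, b) when a > 1 and b > 1 is (a-1)/(a+b-2)
= (23 - 1) / (23 + 21 - 2)
= 22 / 42
= 0.5238

0.5238


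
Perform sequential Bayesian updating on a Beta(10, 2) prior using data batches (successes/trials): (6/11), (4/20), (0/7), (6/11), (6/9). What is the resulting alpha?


Accumulate successes: 22
Posterior alpha = prior alpha + sum of successes
= 10 + 22 = 32

32


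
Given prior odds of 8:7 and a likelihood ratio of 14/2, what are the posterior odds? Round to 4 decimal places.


Posterior odds = prior odds * LR
Prior odds = 8/7 = 1.1429
LR = 14/2 = 7.0
Posterior odds = 1.1429 * 7.0 = 8.0

8.0


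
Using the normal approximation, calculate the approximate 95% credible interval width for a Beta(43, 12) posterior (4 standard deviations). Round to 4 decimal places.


Var(Beta) = 43*12/(55^2 * 56) = 0.003
SD = 0.0552
Width ~ 4*SD = 0.2208

0.2208


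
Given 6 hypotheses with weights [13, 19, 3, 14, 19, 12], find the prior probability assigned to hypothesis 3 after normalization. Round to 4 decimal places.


To normalize, divide each weight by the sum of all weights.
Sum = 80
Prior(H3) = 3/80 = 0.0375

0.0375


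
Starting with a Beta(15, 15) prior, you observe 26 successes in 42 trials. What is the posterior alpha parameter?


For a Beta-Binomial conjugate model:
Posterior alpha = prior alpha + number of successes
= 15 + 26 = 41

41


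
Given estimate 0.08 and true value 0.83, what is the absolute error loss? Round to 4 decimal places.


Absolute error = |estimate - true|
= |-0.75| = 0.75

0.75


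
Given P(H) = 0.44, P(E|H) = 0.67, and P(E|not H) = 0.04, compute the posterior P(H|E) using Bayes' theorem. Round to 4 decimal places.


By Bayes' theorem: P(H|E) = P(E|H)*P(H) / P(E)
P(E) = P(E|H)*P(H) + P(E|not H)*P(not H)
P(E) = 0.67*0.44 + 0.04*0.56 = 0.3172
P(H|E) = 0.67*0.44 / 0.3172 = 0.9294

0.9294


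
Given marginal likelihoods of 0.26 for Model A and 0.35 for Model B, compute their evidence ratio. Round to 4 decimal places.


Ratio = ML(A) / ML(B) = 0.26/0.35
= 0.7429

0.7429


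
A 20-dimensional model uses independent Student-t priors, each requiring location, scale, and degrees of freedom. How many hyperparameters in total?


Per parameter: 3 (location, scale, and degrees of freedom).
Total = 20 * 3 = 60

60


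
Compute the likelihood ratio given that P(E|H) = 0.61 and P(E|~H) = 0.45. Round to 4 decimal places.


LR = P(E|H) / P(E|~H)
= 0.61 / 0.45 = 1.3556

1.3556


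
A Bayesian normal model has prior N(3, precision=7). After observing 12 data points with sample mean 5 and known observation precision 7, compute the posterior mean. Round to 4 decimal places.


Posterior mean = (prior_precision * prior_mean + n * data_precision * data_mean) / (prior_precision + n * data_precision)
Numerator = 7*3 + 12*7*5 = 441
Denominator = 7 + 12*7 = 91
Posterior mean = 4.8462

4.8462


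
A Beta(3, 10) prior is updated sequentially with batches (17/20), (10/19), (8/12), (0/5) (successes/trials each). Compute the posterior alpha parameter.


Sequential conjugate updating is equivalent to a single batch update.
Total successes across all batches = 35
alpha_posterior = alpha_prior + total_successes = 3 + 35
= 38

38


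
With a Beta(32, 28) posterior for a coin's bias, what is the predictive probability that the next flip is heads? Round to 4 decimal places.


The predictive probability equals the posterior mean.
P(next = heads) = alpha / (alpha + beta)
= 32 / 60 = 0.5333

0.5333


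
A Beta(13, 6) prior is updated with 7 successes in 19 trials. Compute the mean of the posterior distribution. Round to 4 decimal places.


After update: Beta(20, 18)
Mean = 20 / (20 + 18) = 20 / 38
= 0.5263

0.5263


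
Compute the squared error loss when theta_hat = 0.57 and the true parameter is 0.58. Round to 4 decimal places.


L = (theta_hat - theta_true)^2
= (0.57 - 0.58)^2
= -0.01^2 = 0.0001

0.0001


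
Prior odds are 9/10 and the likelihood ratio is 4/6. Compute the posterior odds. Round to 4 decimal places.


Posterior odds = prior odds * likelihood ratio
= (9/10) * (4/6)
= 36 / 60
= 0.6

0.6


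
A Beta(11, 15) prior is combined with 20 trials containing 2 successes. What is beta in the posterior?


In conjugate updating:
beta_posterior = beta_prior + (n - k)
= 15 + (20 - 2)
= 15 + 18 = 33

33


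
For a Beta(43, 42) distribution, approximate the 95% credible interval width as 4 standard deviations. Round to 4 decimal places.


Variance of Beta(a,b) = ab / ((a+b)^2 * (a+b+1))
= 43*42 / ((85)^2 * 86)
= 0.0029
SD = sqrt(0.0029) = 0.0539
Width = 4 * SD = 0.2157

0.2157


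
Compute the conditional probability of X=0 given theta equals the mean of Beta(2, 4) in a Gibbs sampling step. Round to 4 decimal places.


Mean of Beta(2, 4) = 0.3333
P(X=0 | theta=0.3333) = 0.6667

0.6667


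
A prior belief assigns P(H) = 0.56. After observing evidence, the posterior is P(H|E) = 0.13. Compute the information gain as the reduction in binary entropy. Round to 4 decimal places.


H(prior) = -0.56*log2(0.56) - 0.44*log2(0.44)
= 0.9896
H(post) = -0.13*log2(0.13) - 0.87*log2(0.87)
= 0.5574
IG = 0.9896 - 0.5574 = 0.4321

0.4321


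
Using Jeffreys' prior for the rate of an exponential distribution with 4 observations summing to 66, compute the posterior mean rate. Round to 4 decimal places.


Jeffreys' prior leads to posterior Gamma(4, 66).
Mean = 4/66 = 0.0606

0.0606


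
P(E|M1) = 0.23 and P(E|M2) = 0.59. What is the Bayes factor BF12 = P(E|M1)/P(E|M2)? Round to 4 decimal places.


Bayes factor BF12 = P(E|M1) / P(E|M2)
= 0.23 / 0.59
= 0.3898

0.3898


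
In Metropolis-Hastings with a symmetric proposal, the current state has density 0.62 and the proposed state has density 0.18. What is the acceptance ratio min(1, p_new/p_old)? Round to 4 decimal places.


Ratio = p_new / p_old = 0.18 / 0.62 = 0.2903
Acceptance = min(1, 0.2903) = 0.2903

0.2903


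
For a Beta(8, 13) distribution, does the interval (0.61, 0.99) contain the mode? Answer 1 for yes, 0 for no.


Mode of Beta(a,b) = (a-1)/(a+b-2)
= (8-1)/(8+13-2) = 0.3684
Check: 0.61 <= 0.3684 <= 0.99?
Result: 0

0


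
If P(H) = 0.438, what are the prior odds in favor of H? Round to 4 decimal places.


Prior odds = P(H) / (1 - P(H))
= 0.438 / 0.562
= 0.7794

0.7794


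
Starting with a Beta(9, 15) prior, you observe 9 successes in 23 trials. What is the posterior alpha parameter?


For a Beta-Binomial conjugate model:
Posterior alpha = prior alpha + number of successes
= 9 + 9 = 18

18


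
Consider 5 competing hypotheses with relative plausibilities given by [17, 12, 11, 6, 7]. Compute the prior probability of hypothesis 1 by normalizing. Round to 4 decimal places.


Sum of weights = 17 + 12 + 11 + 6 + 7 = 53
Normalized prior for H1 = 17 / 53
= 0.3208

0.3208


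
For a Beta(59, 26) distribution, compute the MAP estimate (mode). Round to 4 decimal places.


MAP = mode = (a-1)/(a+b-2)
= (59-1)/(59+26-2)
= 58/83 = 0.6988

0.6988


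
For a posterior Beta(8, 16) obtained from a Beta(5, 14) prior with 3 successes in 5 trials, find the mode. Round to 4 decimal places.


Mode = (alpha - 1) / (alpha + beta - 2)
= 7 / 22
= 0.3182

0.3182


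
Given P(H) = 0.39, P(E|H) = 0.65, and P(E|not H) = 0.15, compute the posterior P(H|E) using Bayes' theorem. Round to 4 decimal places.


By Bayes' theorem: P(H|E) = P(E|H)*P(H) / P(E)
P(E) = P(E|H)*P(H) + P(E|not H)*P(not H)
P(E) = 0.65*0.39 + 0.15*0.61 = 0.345
P(H|E) = 0.65*0.39 / 0.345 = 0.7348

0.7348


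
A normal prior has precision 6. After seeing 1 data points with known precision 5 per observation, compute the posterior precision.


In the conjugate normal model, precisions add:
tau_posterior = tau_prior + n * tau_data
= 6 + 1*5 = 11

11


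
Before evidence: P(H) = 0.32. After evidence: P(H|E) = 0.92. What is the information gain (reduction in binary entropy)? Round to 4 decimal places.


Prior entropy = 0.9044
Posterior entropy = 0.4022
Information gain = 0.9044 - 0.4022 = 0.5022

0.5022


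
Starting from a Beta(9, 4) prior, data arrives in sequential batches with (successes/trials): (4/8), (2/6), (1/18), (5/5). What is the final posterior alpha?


In sequential Bayesian updating, we sum all successes.
Total successes = 12
Final alpha = 9 + 12 = 21

21


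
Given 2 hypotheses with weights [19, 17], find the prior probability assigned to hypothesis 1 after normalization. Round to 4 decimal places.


To normalize, divide each weight by the sum of all weights.
Sum = 36
Prior(H1) = 19/36 = 0.5278

0.5278


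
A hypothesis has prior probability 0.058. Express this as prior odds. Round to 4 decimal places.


Odds = P(H) / P(not H) = 0.058 / 0.942
= 0.0616

0.0616


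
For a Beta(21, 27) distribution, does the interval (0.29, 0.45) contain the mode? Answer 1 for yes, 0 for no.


Mode of Beta(a,b) = (a-1)/(a+b-2)
= (21-1)/(21+27-2) = 0.4348
Check: 0.29 <= 0.4348 <= 0.45?
Result: 1

1


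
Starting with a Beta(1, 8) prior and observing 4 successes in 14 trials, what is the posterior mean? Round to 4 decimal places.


Posterior parameters: alpha = 1 + 4 = 5
beta = 8 + 10 = 18
Posterior mean = alpha / (alpha + beta) = 5 / 23
= 0.2174

0.2174


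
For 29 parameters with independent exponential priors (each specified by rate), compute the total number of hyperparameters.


A exponential prior has 1 hyperparameter per parameter.
Total = 29 * 1 = 29

29


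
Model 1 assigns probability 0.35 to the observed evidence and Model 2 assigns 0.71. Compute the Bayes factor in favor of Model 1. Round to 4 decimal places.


BF = P(data|M1) / P(data|M2)
= 0.35 / 0.71 = 0.493

0.493


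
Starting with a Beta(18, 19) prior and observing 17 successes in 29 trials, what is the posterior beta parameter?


Posterior beta = prior beta + failures
Failures = 29 - 17 = 12
beta_post = 19 + 12 = 31

31


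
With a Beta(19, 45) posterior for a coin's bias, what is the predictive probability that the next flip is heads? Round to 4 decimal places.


The predictive probability equals the posterior mean.
P(next = heads) = alpha / (alpha + beta)
= 19 / 64 = 0.2969

0.2969


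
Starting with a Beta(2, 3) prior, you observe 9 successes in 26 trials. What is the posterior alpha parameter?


For a Beta-Binomial conjugate model:
Posterior alpha = prior alpha + number of successes
= 2 + 9 = 11

11


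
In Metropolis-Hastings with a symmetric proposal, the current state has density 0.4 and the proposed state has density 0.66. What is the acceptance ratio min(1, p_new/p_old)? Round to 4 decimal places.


Ratio = p_new / p_old = 0.66 / 0.4 = 1.65
Acceptance = min(1, 1.65) = 1.0

1.0


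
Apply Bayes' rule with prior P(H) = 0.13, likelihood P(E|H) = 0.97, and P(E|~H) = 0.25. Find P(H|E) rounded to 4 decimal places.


Step 1: Compute marginal P(E) = P(E|H)P(H) + P(E|~H)P(~H)
= 0.97*0.13 + 0.25*0.87 = 0.3436
Step 2: P(H|E) = P(E|H)P(H)/P(E) = 0.1261/0.3436
= 0.367

0.367


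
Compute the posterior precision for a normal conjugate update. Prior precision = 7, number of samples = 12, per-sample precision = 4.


tau_post = tau_0 + n * tau
= 7 + 12 * 4 = 55

55


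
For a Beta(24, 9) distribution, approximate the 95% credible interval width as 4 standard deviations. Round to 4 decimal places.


Variance of Beta(a,b) = ab / ((a+b)^2 * (a+b+1))
= 24*9 / ((33)^2 * 34)
= 0.0058
SD = sqrt(0.0058) = 0.0764
Width = 4 * SD = 0.3055

0.3055


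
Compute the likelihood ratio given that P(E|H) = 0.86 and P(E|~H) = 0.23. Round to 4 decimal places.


LR = P(E|H) / P(E|~H)
= 0.86 / 0.23 = 3.7391

3.7391


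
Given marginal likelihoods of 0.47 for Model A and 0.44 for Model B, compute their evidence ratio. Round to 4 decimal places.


Ratio = ML(A) / ML(B) = 0.47/0.44
= 1.0682

1.0682


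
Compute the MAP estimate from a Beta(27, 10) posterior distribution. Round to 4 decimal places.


MAP = mode of Beta distribution
= (alpha - 1)/(alpha + beta - 2)
= (27-1)/(27+10-2)
= 26/35 = 0.7429

0.7429


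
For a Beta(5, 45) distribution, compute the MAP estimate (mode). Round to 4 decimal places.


MAP = mode = (a-1)/(a+b-2)
= (5-1)/(5+45-2)
= 4/48 = 0.0833

0.0833


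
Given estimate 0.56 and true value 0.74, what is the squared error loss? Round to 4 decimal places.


Squared error = (estimate - true)^2
Difference = -0.18
Loss = -0.18^2 = 0.0324

0.0324


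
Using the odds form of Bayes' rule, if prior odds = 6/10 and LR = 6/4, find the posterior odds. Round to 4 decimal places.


Bayes' rule in odds form: posterior odds = prior odds * LR
= (6 * 6) / (10 * 4)
= 36/40 = 0.9

0.9


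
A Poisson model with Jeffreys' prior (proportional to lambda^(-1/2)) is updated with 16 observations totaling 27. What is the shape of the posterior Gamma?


Posterior = Gamma(0.5 + S, n)
= Gamma(0.5 + 27, 16)
Posterior shape = 0.5 + S = 0.5 + 27 = 27.5

27.5


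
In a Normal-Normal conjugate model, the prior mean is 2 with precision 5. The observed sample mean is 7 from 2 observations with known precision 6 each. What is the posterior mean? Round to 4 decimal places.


Posterior precision = tau0 + n*tau = 5 + 2*6 = 17
Posterior mean = (tau0*mu0 + n*tau*xbar) / posterior_precision
= (5*2 + 2*6*7) / 17
= 94 / 17 = 5.5294

5.5294


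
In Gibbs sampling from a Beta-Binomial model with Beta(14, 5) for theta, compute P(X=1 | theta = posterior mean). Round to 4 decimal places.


Posterior mean = alpha/(alpha+beta) = 14/19 = 0.7368
P(X=1|theta=mean) = theta = 0.7368

0.7368


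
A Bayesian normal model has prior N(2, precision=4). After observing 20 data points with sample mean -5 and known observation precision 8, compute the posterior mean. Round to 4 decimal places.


Posterior mean = (prior_precision * prior_mean + n * data_precision * data_mean) / (prior_precision + n * data_precision)
Numerator = 4*2 + 20*8*-5 = -792
Denominator = 4 + 20*8 = 164
Posterior mean = -4.8293

-4.8293


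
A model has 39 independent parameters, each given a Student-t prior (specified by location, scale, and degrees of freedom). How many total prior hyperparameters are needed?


Each Student-t prior needs 3 hyperparameters (location, scale, and degrees of freedom).
Total = 3 * 39 = 117

117


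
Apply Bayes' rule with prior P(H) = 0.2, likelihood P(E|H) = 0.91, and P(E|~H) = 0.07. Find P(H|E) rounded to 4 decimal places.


Step 1: Compute marginal P(E) = P(E|H)P(H) + P(E|~H)P(~H)
= 0.91*0.2 + 0.07*0.8 = 0.238
Step 2: P(H|E) = P(E|H)P(H)/P(E) = 0.182/0.238
= 0.7647

0.7647


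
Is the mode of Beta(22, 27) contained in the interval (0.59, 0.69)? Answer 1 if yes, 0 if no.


Mode = (a-1)/(a+b-2) = 21/47 = 0.4468
Interval: (0.59, 0.69)
Contains mode? 0

0


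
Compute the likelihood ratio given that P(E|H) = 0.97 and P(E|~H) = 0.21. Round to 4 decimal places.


LR = P(E|H) / P(E|~H)
= 0.97 / 0.21 = 4.619

4.619


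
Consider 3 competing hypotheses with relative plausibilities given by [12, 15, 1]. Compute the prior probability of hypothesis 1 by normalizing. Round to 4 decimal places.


Sum of weights = 12 + 15 + 1 = 28
Normalized prior for H1 = 12 / 28
= 0.4286

0.4286


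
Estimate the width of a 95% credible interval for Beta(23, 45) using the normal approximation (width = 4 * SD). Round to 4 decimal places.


For Beta(a,b): Var = ab/((a+b)^2(a+b+1))
Var = 0.0032, SD = 0.057
Approximate 95% CI width = 4 * 0.057 = 0.2278

0.2278


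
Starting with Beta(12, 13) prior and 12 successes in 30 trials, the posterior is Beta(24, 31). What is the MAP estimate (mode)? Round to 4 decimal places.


The mode of Beta(a, b) when a > 1 and b > 1 is (a-1)/(a+b-2)
= (24 - 1) / (24 + 31 - 2)
= 23 / 53
= 0.434

0.434


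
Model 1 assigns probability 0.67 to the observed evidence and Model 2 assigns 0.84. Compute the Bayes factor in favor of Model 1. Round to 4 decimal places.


BF = P(data|M1) / P(data|M2)
= 0.67 / 0.84 = 0.7976

0.7976


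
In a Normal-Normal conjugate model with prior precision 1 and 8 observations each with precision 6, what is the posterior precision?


Posterior precision = prior precision + n * observation precision
= 1 + 8 * 6
= 1 + 48 = 49

49


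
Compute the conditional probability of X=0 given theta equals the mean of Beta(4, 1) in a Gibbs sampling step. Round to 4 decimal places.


Mean of Beta(4, 1) = 0.8
P(X=0 | theta=0.8) = 0.2

0.2


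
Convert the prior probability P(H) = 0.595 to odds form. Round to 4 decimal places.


P(not H) = 1 - 0.595 = 0.405
Odds = 0.595 / 0.405 = 1.4691

1.4691


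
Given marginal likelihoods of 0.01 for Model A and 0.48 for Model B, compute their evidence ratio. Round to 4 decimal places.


Ratio = ML(A) / ML(B) = 0.01/0.48
= 0.0208

0.0208


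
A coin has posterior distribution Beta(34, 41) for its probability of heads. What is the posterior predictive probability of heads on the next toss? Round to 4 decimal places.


Posterior predictive = E[theta] = alpha/(alpha+beta)
= 34/75
= 0.4533

0.4533


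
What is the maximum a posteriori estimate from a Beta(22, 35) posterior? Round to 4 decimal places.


The MAP estimate equals the mode of the distribution.
Mode of Beta(a,b) = (a-1)/(a+b-2)
= 21/55
= 0.3818

0.3818


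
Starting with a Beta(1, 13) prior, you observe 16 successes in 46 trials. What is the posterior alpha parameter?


For a Beta-Binomial conjugate model:
Posterior alpha = prior alpha + number of successes
= 1 + 16 = 17

17


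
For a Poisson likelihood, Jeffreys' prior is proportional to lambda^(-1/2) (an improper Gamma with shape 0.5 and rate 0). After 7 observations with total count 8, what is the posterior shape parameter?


Jeffreys' prior for Poisson is proportional to lambda^(-1/2).
Posterior is Gamma(0.5 + S, 0 + n) = Gamma(0.5 + 8, 7).
Posterior shape = 0.5 + S = 0.5 + 8 = 8.5

8.5


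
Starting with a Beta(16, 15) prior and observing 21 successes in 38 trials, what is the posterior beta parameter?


Posterior beta = prior beta + failures
Failures = 38 - 21 = 17
beta_post = 15 + 17 = 32

32


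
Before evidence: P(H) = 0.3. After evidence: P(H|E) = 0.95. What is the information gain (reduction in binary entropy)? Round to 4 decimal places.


Prior entropy = 0.8813
Posterior entropy = 0.2864
Information gain = 0.8813 - 0.2864 = 0.5949

0.5949


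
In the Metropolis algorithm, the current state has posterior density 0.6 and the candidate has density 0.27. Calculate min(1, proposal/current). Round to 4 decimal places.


Ratio = 0.27/0.6 = 0.45
Acceptance probability = min(1, 0.45)
= 0.45

0.45


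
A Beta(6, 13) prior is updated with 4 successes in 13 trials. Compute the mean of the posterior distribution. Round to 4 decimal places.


After update: Beta(10, 22)
Mean = 10 / (10 + 22) = 10 / 32
= 0.3125

0.3125


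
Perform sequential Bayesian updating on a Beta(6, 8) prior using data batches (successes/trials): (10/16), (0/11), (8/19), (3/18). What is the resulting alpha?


Accumulate successes: 21
Posterior alpha = prior alpha + sum of successes
= 6 + 21 = 27

27


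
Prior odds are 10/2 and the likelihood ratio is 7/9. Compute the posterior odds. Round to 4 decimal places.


Posterior odds = prior odds * likelihood ratio
= (10/2) * (7/9)
= 70 / 18
= 3.8889

3.8889


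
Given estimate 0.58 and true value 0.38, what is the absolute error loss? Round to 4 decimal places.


Absolute error = |estimate - true|
= |0.2| = 0.2

0.2


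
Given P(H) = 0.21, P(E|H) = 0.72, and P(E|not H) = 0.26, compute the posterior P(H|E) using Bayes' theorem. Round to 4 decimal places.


By Bayes' theorem: P(H|E) = P(E|H)*P(H) / P(E)
P(E) = P(E|H)*P(H) + P(E|not H)*P(not H)
P(E) = 0.72*0.21 + 0.26*0.79 = 0.3566
P(H|E) = 0.72*0.21 / 0.3566 = 0.424

0.424


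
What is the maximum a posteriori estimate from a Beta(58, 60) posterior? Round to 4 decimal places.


The MAP estimate equals the mode of the distribution.
Mode of Beta(a,b) = (a-1)/(a+b-2)
= 57/116
= 0.4914

0.4914


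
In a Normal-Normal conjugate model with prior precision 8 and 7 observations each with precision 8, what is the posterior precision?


Posterior precision = prior precision + n * observation precision
= 8 + 7 * 8
= 8 + 56 = 64

64


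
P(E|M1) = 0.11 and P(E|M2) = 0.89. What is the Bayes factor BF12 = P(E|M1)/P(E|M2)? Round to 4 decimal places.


Bayes factor BF12 = P(E|M1) / P(E|M2)
= 0.11 / 0.89
= 0.1236

0.1236


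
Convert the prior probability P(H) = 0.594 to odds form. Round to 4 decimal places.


P(not H) = 1 - 0.594 = 0.406
Odds = 0.594 / 0.406 = 1.4631

1.4631


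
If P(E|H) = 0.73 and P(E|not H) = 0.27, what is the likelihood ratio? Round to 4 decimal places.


Likelihood ratio = P(E|H) / P(E|not H)
= 0.73 / 0.27
= 2.7037

2.7037


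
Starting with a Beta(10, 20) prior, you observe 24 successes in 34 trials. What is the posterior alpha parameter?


For a Beta-Binomial conjugate model:
Posterior alpha = prior alpha + number of successes
= 10 + 24 = 34

34


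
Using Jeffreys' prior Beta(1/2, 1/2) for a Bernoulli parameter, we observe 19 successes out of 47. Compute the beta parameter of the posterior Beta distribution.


Conjugate update: Beta(0.5 + k, 0.5 + n - k).
k = 19, n - k = 28
Posterior beta = 0.5 + (n - k) = 0.5 + 28 = 28.5

28.5


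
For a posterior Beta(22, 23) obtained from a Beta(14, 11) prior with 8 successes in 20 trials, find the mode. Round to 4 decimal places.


Mode = (alpha - 1) / (alpha + beta - 2)
= 21 / 43
= 0.4884

0.4884


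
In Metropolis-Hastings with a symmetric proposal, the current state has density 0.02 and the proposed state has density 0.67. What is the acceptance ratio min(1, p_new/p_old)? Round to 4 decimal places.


Ratio = p_new / p_old = 0.67 / 0.02 = 33.5
Acceptance = min(1, 33.5) = 1.0

1.0


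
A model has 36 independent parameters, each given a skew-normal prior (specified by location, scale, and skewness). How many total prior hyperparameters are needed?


Each skew-normal prior needs 3 hyperparameters (location, scale, and skewness).
Total = 3 * 36 = 108

108


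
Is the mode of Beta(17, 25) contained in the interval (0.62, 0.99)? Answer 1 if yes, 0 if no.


Mode = (a-1)/(a+b-2) = 16/40 = 0.4
Interval: (0.62, 0.99)
Contains mode? 0

0


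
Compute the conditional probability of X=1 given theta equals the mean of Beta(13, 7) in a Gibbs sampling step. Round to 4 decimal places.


Mean of Beta(13, 7) = 0.65
P(X=1 | theta=0.65) = 0.65

0.65


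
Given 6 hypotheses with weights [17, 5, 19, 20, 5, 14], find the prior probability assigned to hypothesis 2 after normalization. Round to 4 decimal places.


To normalize, divide each weight by the sum of all weights.
Sum = 80
Prior(H2) = 5/80 = 0.0625

0.0625


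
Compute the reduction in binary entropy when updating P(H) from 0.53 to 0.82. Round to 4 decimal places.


H_before = -p*log2(p) - (1-p)*log2(1-p) for p=0.53: 0.9974
H_after for p=0.82: 0.6801
Reduction = 0.9974 - 0.6801 = 0.3173

0.3173


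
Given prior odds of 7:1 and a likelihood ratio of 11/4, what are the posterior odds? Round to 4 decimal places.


Posterior odds = prior odds * LR
Prior odds = 7/1 = 7.0
LR = 11/4 = 2.75
Posterior odds = 7.0 * 2.75 = 19.25

19.25


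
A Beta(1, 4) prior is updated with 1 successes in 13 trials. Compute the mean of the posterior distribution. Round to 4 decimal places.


After update: Beta(2, 16)
Mean = 2 / (2 + 16) = 2 / 18
= 0.1111

0.1111


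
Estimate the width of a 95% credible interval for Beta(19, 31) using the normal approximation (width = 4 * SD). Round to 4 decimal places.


For Beta(a,b): Var = ab/((a+b)^2(a+b+1))
Var = 0.0046, SD = 0.068
Approximate 95% CI width = 4 * 0.068 = 0.2719

0.2719


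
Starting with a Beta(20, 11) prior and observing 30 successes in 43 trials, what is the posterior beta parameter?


Posterior beta = prior beta + failures
Failures = 43 - 30 = 13
beta_post = 11 + 13 = 24

24


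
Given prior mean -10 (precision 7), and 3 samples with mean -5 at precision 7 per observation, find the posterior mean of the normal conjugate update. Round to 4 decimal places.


The posterior mean is a precision-weighted average of prior and data.
Post. prec. = 7 + 21 = 28
Post. mean = (-70 + -105)/28 = -175/28 = -6.25

-6.25


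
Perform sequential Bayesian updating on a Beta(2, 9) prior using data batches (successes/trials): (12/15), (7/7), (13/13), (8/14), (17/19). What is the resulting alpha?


Accumulate successes: 57
Posterior alpha = prior alpha + sum of successes
= 2 + 57 = 59

59


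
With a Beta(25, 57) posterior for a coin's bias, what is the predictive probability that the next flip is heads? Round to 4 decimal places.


The predictive probability equals the posterior mean.
P(next = heads) = alpha / (alpha + beta)
= 25 / 82 = 0.3049

0.3049


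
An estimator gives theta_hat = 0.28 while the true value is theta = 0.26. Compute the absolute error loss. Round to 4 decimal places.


The absolute error loss is |theta_hat - theta|
= |0.28 - 0.26|
= 0.02

0.02


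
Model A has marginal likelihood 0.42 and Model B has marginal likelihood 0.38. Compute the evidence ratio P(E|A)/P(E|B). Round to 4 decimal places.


Evidence ratio = P(E|A) / P(E|B)
= 0.42 / 0.38
= 1.1053

1.1053


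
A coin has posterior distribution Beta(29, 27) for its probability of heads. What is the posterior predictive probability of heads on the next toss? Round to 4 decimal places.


Posterior predictive = E[theta] = alpha/(alpha+beta)
= 29/56
= 0.5179

0.5179


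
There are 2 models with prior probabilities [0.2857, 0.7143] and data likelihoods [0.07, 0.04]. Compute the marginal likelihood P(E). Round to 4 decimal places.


P(E) = sum over models of P(M_i) * P(E|M_i)
= 0.2857*0.07 + 0.7143*0.04
= 0.0486

0.0486


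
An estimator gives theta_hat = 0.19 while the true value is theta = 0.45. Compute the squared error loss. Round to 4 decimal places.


The squared error loss is (theta_hat - theta)^2
= (0.19 - 0.45)^2
= (-0.26)^2 = 0.0676

0.0676


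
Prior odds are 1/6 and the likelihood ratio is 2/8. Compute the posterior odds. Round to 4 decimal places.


Posterior odds = prior odds * likelihood ratio
= (1/6) * (2/8)
= 2 / 48
= 0.0417

0.0417


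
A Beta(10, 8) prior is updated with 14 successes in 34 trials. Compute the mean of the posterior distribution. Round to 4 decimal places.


After update: Beta(24, 28)
Mean = 24 / (24 + 28) = 24 / 52
= 0.4615

0.4615


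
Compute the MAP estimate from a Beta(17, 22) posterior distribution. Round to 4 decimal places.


MAP = mode of Beta distribution
= (alpha - 1)/(alpha + beta - 2)
= (17-1)/(17+22-2)
= 16/37 = 0.4324

0.4324


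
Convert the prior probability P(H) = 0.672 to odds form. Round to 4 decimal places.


P(not H) = 1 - 0.672 = 0.328
Odds = 0.672 / 0.328 = 2.0488

2.0488


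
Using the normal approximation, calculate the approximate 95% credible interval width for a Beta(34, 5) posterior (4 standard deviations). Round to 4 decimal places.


Var(Beta) = 34*5/(39^2 * 40) = 0.0028
SD = 0.0529
Width ~ 4*SD = 0.2114

0.2114


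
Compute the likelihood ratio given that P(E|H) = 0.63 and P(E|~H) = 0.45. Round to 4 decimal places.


LR = P(E|H) / P(E|~H)
= 0.63 / 0.45 = 1.4

1.4


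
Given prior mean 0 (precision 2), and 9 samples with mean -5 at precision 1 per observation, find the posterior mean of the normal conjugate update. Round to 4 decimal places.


The posterior mean is a precision-weighted average of prior and data.
Post. prec. = 2 + 9 = 11
Post. mean = (0 + -45)/11 = -45/11 = -4.0909

-4.0909


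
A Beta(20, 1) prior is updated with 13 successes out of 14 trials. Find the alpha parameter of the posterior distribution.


In the Beta-Binomial conjugate update:
alpha_post = alpha_prior + successes
= 20 + 13
= 33

33


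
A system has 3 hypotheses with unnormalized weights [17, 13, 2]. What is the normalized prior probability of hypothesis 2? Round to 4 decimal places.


The normalized prior is the weight divided by the total.
Total weight = 32
P(H2) = 13 / 32 = 0.4062

0.4062


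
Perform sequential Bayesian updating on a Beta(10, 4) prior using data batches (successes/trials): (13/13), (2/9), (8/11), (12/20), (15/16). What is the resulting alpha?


Accumulate successes: 50
Posterior alpha = prior alpha + sum of successes
= 10 + 50 = 60

60


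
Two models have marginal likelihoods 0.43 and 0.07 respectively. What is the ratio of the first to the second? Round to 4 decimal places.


Evidence ratio = 0.43 / 0.07
= 6.1429

6.1429


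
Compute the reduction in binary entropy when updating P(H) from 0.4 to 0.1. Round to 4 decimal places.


H_before = -p*log2(p) - (1-p)*log2(1-p) for p=0.4: 0.971
H_after for p=0.1: 0.469
Reduction = 0.971 - 0.469 = 0.502

0.502


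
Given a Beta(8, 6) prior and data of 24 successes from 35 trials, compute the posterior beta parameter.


Number of failures = 35 - 24 = 11
Posterior beta = 6 + 11 = 17

17


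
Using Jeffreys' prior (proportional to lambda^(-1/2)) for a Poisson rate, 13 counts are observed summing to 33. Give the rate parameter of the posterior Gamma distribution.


Conjugate update: Gamma(prior_shape + S, prior_rate + n).
Prior shape = 0.5, prior rate = 0.
Posterior rate = 0 + n = 13

13.0
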